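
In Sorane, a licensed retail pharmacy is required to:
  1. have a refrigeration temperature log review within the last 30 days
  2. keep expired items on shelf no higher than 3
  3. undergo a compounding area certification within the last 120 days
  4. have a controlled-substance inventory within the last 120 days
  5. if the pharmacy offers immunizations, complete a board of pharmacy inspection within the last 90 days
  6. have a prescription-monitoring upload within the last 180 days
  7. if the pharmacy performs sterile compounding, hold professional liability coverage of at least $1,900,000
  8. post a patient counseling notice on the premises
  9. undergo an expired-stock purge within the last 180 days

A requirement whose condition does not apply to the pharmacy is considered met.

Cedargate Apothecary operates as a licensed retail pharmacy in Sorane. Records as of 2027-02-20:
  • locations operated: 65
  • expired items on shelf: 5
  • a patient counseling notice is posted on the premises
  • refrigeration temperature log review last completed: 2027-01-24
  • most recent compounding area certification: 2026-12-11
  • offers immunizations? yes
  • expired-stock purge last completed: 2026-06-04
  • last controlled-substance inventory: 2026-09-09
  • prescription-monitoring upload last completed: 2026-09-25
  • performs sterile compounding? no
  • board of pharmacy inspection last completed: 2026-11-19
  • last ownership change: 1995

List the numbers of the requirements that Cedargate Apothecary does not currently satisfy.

1. refrigeration temperature log review 27 days ago vs limit 30 → met
2. expired items on shelf 5 > 3 → not met
3. compounding area certification 71 days ago vs limit 120 → met
4. controlled-substance inventory 164 days ago vs limit 120 → not met
5. condition 'offers immunizations' holds; board of pharmacy inspection 93 days ago vs limit 90 → not met
6. prescription-monitoring upload 148 days ago vs limit 180 → met
7. condition 'performs sterile compounding' does not hold → requirement n/a → met
8. patient counseling notice present → met
9. expired-stock purge 261 days ago vs limit 180 → not met
Not met: 2, 4, 5, 9

2, 4, 5, 9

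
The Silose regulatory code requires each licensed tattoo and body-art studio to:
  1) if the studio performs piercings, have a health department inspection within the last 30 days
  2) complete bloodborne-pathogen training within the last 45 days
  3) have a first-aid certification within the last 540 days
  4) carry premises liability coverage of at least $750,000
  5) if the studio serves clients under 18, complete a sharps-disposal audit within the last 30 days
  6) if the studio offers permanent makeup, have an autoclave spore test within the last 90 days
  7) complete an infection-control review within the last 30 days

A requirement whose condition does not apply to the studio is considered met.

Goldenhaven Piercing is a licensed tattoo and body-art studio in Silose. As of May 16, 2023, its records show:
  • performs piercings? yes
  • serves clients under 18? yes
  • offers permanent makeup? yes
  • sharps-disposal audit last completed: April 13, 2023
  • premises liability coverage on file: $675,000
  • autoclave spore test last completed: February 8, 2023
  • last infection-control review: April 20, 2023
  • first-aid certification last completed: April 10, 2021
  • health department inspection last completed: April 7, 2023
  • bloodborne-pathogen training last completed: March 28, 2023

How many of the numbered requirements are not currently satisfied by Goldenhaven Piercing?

6

1. condition 'performs piercings' holds; health department inspection 39 days ago vs limit 30 → not met
2. bloodborne-pathogen training 49 days ago vs limit 45 → not met
3. first-aid certification 766 days ago vs limit 540 → not met
4. premises liability coverage $675,000 < $750,000 → not met
5. condition 'serves clients under 18' holds; sharps-disposal audit 33 days ago vs limit 30 → not met
6. condition 'offers permanent makeup' holds; autoclave spore test 97 days ago vs limit 90 → not met
7. infection-control review 26 days ago vs limit 30 → met
Not met: 6 of 7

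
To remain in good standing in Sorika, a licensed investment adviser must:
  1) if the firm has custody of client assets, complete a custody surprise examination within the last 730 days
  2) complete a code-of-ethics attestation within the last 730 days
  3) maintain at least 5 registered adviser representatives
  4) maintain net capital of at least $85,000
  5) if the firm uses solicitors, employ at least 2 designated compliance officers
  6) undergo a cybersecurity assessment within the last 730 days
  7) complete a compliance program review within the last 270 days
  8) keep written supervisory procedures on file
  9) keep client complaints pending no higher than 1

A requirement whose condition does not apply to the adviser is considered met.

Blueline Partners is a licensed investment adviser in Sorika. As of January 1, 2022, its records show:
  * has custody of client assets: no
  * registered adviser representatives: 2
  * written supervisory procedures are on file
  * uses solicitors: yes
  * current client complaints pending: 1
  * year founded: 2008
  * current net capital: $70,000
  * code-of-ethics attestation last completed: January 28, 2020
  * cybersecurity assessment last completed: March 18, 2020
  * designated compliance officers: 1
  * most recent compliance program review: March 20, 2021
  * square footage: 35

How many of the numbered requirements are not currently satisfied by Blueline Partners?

1. condition 'has custody of client assets' does not hold → requirement n/a → met
2. code-of-ethics attestation 704 days ago vs limit 730 → met
3. registered adviser representatives 2 < 5 → not met
4. net capital $70,000 < $85,000 → not met
5. condition 'uses solicitors' holds; designated compliance officers 1 < 2 → not met
6. cybersecurity assessment 654 days ago vs limit 730 → met
7. compliance program review 287 days ago vs limit 270 → not met
8. written supervisory procedures present → met
9. client complaints pending 1 ≤ 1 → met
Not met: 4 of 9

4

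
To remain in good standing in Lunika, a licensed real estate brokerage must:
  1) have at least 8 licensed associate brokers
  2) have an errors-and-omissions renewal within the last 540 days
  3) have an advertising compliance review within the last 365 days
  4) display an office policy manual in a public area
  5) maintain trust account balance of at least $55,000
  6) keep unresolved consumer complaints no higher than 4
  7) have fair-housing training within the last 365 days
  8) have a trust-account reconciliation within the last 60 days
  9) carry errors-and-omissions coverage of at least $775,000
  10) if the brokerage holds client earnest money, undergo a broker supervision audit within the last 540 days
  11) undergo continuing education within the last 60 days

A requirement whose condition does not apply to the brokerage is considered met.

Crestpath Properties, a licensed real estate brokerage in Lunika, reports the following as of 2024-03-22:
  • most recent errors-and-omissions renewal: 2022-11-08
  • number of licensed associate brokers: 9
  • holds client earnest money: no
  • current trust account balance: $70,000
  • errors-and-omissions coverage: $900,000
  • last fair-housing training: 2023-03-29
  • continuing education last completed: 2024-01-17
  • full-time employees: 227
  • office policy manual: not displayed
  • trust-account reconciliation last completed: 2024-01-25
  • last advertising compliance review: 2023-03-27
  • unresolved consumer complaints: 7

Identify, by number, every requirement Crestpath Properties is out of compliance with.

1. licensed associate brokers 9 ≥ 8 → met
2. errors-and-omissions renewal 500 days ago vs limit 540 → met
3. advertising compliance review 361 days ago vs limit 365 → met
4. office policy manual absent → not met
5. trust account balance $70,000 ≥ $55,000 → met
6. unresolved consumer complaints 7 > 4 → not met
7. fair-housing training 359 days ago vs limit 365 → met
8. trust-account reconciliation 57 days ago vs limit 60 → met
9. errors-and-omissions coverage $900,000 ≥ $775,000 → met
10. condition 'holds client earnest money' does not hold → requirement n/a → met
11. continuing education 65 days ago vs limit 60 → not met
Not met: 4, 6, 11

4, 6, 11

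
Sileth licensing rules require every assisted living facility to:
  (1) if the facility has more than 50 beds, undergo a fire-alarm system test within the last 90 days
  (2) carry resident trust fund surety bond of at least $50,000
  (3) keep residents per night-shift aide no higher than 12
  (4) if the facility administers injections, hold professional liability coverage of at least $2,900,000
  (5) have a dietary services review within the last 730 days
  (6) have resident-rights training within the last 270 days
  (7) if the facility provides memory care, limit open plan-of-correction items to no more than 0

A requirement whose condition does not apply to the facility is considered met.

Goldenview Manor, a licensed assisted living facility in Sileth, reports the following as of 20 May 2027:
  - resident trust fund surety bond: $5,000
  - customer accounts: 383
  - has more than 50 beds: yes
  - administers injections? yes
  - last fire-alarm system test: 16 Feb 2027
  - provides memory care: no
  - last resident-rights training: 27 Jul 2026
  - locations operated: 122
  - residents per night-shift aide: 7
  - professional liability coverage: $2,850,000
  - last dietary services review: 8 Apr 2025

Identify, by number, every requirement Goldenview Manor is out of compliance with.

1, 2, 4, 5, 6

1. condition 'has more than 50 beds' holds; fire-alarm system test 93 days ago vs limit 90 → not met
2. resident trust fund surety bond $5,000 < $50,000 → not met
3. residents per night-shift aide 7 ≤ 12 → met
4. condition 'administers injections' holds; professional liability coverage $2,850,000 < $2,900,000 → not met
5. dietary services review 772 days ago vs limit 730 → not met
6. resident-rights training 297 days ago vs limit 270 → not met
7. condition 'provides memory care' does not hold → requirement n/a → met
Not met: 1, 2, 4, 5, 6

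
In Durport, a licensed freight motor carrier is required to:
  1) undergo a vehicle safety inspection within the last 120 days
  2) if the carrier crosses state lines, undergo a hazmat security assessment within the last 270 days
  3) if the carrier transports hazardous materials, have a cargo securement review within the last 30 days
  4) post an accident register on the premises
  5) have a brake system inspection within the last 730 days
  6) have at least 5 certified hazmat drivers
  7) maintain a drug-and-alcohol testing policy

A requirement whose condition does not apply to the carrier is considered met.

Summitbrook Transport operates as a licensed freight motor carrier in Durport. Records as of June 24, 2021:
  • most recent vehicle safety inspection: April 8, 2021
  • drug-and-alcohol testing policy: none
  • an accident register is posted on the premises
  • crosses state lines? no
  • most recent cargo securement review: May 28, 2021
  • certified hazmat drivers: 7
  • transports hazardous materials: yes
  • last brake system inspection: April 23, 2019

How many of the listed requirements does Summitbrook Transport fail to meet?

1. vehicle safety inspection 77 days ago vs limit 120 → met
2. condition 'crosses state lines' does not hold → requirement n/a → met
3. condition 'transports hazardous materials' holds; cargo securement review 27 days ago vs limit 30 → met
4. accident register present → met
5. brake system inspection 793 days ago vs limit 730 → not met
6. certified hazmat drivers 7 ≥ 5 → met
7. drug-and-alcohol testing policy absent → not met
Not met: 2 of 7

2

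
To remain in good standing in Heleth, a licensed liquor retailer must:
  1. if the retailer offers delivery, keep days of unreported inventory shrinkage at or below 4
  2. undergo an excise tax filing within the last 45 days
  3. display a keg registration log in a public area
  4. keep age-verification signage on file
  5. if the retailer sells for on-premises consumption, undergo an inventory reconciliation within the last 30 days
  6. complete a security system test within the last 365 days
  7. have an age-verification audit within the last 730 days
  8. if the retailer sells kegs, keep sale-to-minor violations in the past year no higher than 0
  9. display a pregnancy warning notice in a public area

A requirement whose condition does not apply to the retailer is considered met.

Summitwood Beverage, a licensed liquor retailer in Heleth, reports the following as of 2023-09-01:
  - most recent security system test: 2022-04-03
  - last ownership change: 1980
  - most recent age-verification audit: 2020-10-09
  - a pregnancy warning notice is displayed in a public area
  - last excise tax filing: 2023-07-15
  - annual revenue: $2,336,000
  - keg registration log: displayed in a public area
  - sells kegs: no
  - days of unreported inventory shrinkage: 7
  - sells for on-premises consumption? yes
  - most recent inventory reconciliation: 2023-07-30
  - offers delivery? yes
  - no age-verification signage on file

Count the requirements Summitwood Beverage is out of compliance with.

1. condition 'offers delivery' holds; days of unreported inventory shrinkage 7 > 4 → not met
2. excise tax filing 48 days ago vs limit 45 → not met
3. keg registration log present → met
4. age-verification signage absent → not met
5. condition 'sells for on-premises consumption' holds; inventory reconciliation 33 days ago vs limit 30 → not met
6. security system test 516 days ago vs limit 365 → not met
7. age-verification audit 1057 days ago vs limit 730 → not met
8. condition 'sells kegs' does not hold → requirement n/a → met
9. pregnancy warning notice present → met
Not met: 6 of 9

6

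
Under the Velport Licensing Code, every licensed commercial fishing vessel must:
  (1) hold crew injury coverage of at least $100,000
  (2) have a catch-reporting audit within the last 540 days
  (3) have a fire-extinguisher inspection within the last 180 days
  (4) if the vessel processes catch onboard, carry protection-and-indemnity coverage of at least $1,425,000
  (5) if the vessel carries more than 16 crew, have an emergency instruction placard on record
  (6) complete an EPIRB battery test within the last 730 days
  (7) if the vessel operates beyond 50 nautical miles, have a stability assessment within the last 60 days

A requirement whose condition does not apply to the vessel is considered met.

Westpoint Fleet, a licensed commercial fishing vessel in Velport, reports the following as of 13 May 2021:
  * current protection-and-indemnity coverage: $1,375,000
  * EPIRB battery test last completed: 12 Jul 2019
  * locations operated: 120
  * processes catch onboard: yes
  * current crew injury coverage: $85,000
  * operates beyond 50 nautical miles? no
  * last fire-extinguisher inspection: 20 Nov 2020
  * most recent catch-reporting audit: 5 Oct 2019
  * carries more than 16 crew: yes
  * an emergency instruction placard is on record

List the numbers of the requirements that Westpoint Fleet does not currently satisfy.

1. crew injury coverage $85,000 < $100,000 → not met
2. catch-reporting audit 586 days ago vs limit 540 → not met
3. fire-extinguisher inspection 174 days ago vs limit 180 → met
4. condition 'processes catch onboard' holds; protection-and-indemnity coverage $1,375,000 < $1,425,000 → not met
5. condition 'carries more than 16 crew' holds; emergency instruction placard present → met
6. EPIRB battery test 671 days ago vs limit 730 → met
7. condition 'operates beyond 50 nautical miles' does not hold → requirement n/a → met
Not met: 1, 2, 4

1, 2, 4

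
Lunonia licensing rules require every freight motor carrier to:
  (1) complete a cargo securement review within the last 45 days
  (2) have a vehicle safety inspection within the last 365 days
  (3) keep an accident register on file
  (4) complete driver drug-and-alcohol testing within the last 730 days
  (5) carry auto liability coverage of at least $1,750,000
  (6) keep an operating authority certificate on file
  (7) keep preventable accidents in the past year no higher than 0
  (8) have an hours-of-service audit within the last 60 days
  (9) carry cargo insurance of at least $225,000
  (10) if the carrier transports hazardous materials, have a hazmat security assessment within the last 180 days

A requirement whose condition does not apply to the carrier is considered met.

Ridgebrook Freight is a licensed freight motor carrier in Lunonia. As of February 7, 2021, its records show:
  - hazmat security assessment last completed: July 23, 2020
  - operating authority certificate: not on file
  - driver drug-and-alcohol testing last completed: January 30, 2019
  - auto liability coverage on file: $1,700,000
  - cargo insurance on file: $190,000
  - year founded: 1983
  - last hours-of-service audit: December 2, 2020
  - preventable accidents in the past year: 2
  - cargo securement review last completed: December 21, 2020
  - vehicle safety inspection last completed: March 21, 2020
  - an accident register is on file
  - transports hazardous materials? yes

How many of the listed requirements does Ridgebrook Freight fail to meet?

1. cargo securement review 48 days ago vs limit 45 → not met
2. vehicle safety inspection 323 days ago vs limit 365 → met
3. accident register present → met
4. driver drug-and-alcohol testing 739 days ago vs limit 730 → not met
5. auto liability coverage $1,700,000 < $1,750,000 → not met
6. operating authority certificate absent → not met
7. preventable accidents in the past year 2 > 0 → not met
8. hours-of-service audit 67 days ago vs limit 60 → not met
9. cargo insurance $190,000 < $225,000 → not met
10. condition 'transports hazardous materials' holds; hazmat security assessment 199 days ago vs limit 180 → not met
Not met: 8 of 10

8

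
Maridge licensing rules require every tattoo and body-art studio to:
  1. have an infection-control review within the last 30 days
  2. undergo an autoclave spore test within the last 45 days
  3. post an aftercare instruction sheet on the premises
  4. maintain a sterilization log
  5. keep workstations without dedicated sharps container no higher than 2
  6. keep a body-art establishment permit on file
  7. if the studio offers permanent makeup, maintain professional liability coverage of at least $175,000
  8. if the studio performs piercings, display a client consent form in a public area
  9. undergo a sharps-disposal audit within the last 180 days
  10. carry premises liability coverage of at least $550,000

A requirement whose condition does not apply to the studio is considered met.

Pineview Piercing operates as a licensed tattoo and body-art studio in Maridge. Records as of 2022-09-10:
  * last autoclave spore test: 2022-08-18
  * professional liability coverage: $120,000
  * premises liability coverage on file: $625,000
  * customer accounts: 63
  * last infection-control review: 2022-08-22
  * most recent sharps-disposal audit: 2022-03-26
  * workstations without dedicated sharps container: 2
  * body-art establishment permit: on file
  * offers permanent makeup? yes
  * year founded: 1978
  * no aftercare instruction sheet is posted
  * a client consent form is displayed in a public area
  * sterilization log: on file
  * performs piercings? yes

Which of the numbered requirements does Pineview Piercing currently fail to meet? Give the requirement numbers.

1. infection-control review 19 days ago vs limit 30 → met
2. autoclave spore test 23 days ago vs limit 45 → met
3. aftercare instruction sheet absent → not met
4. sterilization log present → met
5. workstations without dedicated sharps container 2 ≤ 2 → met
6. body-art establishment permit present → met
7. condition 'offers permanent makeup' holds; professional liability coverage $120,000 < $175,000 → not met
8. condition 'performs piercings' holds; client consent form present → met
9. sharps-disposal audit 168 days ago vs limit 180 → met
10. premises liability coverage $625,000 ≥ $550,000 → met
Not met: 3, 7

3, 7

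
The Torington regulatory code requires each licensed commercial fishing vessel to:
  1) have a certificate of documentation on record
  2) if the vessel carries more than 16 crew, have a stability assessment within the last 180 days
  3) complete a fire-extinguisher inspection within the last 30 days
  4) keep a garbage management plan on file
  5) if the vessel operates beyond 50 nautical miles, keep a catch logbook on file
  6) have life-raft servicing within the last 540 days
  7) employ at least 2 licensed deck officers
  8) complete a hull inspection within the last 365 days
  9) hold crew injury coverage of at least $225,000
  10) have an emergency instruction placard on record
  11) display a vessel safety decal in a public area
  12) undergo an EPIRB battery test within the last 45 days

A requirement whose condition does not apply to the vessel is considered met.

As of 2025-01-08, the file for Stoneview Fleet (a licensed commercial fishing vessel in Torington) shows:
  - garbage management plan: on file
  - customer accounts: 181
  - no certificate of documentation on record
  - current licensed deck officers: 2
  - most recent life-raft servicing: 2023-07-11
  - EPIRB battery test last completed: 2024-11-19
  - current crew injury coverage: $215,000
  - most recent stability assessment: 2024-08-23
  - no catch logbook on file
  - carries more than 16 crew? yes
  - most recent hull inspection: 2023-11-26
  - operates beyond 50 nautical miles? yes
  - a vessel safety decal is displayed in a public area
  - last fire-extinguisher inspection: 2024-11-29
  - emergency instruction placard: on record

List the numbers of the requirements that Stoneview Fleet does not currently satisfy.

1, 3, 5, 6, 8, 9, 12

1. certificate of documentation absent → not met
2. condition 'carries more than 16 crew' holds; stability assessment 138 days ago vs limit 180 → met
3. fire-extinguisher inspection 40 days ago vs limit 30 → not met
4. garbage management plan present → met
5. condition 'operates beyond 50 nautical miles' holds; catch logbook absent → not met
6. life-raft servicing 547 days ago vs limit 540 → not met
7. licensed deck officers 2 ≥ 2 → met
8. hull inspection 409 days ago vs limit 365 → not met
9. crew injury coverage $215,000 < $225,000 → not met
10. emergency instruction placard present → met
11. vessel safety decal present → met
12. EPIRB battery test 50 days ago vs limit 45 → not met
Not met: 1, 3, 5, 6, 8, 9, 12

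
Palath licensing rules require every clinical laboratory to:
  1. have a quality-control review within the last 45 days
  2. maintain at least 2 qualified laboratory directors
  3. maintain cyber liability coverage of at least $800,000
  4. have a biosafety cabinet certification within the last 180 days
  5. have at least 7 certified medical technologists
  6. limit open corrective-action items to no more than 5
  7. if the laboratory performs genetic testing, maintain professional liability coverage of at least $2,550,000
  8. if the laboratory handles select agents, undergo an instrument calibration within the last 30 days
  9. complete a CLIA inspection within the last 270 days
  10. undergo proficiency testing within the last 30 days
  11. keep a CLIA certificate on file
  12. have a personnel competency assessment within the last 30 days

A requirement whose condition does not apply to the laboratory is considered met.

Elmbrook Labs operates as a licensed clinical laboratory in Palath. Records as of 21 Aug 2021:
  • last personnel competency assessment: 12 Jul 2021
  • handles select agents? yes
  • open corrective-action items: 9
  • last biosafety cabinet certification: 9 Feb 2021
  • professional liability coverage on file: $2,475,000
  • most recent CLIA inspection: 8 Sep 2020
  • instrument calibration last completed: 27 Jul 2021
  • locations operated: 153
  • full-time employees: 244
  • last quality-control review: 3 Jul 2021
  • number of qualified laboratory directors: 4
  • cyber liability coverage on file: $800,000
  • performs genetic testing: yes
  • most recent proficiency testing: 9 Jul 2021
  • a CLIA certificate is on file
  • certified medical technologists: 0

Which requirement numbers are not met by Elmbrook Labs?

1. quality-control review 49 days ago vs limit 45 → not met
2. qualified laboratory directors 4 ≥ 2 → met
3. cyber liability coverage $800,000 ≥ $800,000 → met
4. biosafety cabinet certification 193 days ago vs limit 180 → not met
5. certified medical technologists 0 < 7 → not met
6. open corrective-action items 9 > 5 → not met
7. condition 'performs genetic testing' holds; professional liability coverage $2,475,000 < $2,550,000 → not met
8. condition 'handles select agents' holds; instrument calibration 25 days ago vs limit 30 → met
9. CLIA inspection 347 days ago vs limit 270 → not met
10. proficiency testing 43 days ago vs limit 30 → not met
11. CLIA certificate present → met
12. personnel competency assessment 40 days ago vs limit 30 → not met
Not met: 1, 4, 5, 6, 7, 9, 10, 12

1, 4, 5, 6, 7, 9, 10, 12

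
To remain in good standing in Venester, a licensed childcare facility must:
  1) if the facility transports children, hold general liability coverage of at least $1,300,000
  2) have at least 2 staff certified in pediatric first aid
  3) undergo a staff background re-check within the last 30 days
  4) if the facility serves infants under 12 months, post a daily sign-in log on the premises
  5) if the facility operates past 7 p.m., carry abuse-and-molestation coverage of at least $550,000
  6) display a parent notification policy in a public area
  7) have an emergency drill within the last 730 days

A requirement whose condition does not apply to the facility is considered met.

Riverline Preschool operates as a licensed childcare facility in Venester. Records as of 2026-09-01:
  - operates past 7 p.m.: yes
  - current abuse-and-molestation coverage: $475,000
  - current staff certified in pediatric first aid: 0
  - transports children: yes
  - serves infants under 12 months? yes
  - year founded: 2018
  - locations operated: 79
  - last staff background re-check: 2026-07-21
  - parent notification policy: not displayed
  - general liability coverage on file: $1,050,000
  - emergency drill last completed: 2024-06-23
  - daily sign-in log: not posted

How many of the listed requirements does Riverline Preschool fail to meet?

1. condition 'transports children' holds; general liability coverage $1,050,000 < $1,300,000 → not met
2. staff certified in pediatric first aid 0 < 2 → not met
3. staff background re-check 42 days ago vs limit 30 → not met
4. condition 'serves infants under 12 months' holds; daily sign-in log absent → not met
5. condition 'operates past 7 p.m.' holds; abuse-and-molestation coverage $475,000 < $550,000 → not met
6. parent notification policy absent → not met
7. emergency drill 800 days ago vs limit 730 → not met
Not met: 7 of 7

7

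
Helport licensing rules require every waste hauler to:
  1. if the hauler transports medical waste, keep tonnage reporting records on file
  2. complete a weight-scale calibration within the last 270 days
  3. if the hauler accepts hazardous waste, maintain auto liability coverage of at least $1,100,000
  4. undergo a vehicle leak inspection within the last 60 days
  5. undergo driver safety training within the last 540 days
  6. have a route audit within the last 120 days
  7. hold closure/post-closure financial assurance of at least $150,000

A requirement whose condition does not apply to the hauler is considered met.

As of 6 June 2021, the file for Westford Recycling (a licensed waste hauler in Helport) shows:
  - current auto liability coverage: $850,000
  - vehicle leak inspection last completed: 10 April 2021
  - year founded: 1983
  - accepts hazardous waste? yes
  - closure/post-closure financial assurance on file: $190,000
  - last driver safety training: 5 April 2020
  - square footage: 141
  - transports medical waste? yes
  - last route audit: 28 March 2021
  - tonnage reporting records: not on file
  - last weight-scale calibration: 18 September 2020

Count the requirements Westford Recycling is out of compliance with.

1. condition 'transports medical waste' holds; tonnage reporting records absent → not met
2. weight-scale calibration 261 days ago vs limit 270 → met
3. condition 'accepts hazardous waste' holds; auto liability coverage $850,000 < $1,100,000 → not met
4. vehicle leak inspection 57 days ago vs limit 60 → met
5. driver safety training 427 days ago vs limit 540 → met
6. route audit 70 days ago vs limit 120 → met
7. closure/post-closure financial assurance $190,000 ≥ $150,000 → met
Not met: 2 of 7

2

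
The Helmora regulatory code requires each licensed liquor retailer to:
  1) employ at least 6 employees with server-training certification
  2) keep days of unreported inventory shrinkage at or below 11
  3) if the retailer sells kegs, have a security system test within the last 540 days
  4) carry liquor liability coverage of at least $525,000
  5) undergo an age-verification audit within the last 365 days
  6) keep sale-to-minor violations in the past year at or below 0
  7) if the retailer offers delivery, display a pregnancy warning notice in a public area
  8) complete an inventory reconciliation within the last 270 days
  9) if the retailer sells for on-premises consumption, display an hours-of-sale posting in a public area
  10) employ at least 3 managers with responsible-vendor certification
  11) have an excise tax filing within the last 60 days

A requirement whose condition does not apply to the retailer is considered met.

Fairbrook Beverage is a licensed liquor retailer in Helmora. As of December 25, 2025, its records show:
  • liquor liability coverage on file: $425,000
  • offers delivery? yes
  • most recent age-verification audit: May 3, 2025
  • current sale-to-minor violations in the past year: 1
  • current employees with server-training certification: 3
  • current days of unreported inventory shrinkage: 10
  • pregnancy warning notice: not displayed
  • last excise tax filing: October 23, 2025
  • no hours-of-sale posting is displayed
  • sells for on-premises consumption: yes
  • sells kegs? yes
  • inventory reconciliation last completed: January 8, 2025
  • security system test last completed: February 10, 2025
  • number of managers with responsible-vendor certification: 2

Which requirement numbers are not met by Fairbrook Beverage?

1. employees with server-training certification 3 < 6 → not met
2. days of unreported inventory shrinkage 10 ≤ 11 → met
3. condition 'sells kegs' holds; security system test 318 days ago vs limit 540 → met
4. liquor liability coverage $425,000 < $525,000 → not met
5. age-verification audit 236 days ago vs limit 365 → met
6. sale-to-minor violations in the past year 1 > 0 → not met
7. condition 'offers delivery' holds; pregnancy warning notice absent → not met
8. inventory reconciliation 351 days ago vs limit 270 → not met
9. condition 'sells for on-premises consumption' holds; hours-of-sale posting absent → not met
10. managers with responsible-vendor certification 2 < 3 → not met
11. excise tax filing 63 days ago vs limit 60 → not met
Not met: 1, 4, 6, 7, 8, 9, 10, 11

1, 4, 6, 7, 8, 9, 10, 11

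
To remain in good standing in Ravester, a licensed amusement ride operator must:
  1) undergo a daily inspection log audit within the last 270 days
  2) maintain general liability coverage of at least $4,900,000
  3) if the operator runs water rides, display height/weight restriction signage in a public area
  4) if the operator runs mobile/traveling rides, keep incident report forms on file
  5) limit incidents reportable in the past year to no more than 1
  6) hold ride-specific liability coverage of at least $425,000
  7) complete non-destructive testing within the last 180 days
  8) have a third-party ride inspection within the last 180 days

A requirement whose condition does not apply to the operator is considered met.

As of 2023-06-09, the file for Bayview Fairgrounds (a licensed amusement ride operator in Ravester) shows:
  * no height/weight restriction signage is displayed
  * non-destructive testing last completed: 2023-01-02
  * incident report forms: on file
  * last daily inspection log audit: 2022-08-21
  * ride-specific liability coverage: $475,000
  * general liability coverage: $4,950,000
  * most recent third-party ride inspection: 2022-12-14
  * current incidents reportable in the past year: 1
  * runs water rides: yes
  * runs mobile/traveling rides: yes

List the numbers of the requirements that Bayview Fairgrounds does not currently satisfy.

1. daily inspection log audit 292 days ago vs limit 270 → not met
2. general liability coverage $4,950,000 ≥ $4,900,000 → met
3. condition 'runs water rides' holds; height/weight restriction signage absent → not met
4. condition 'runs mobile/traveling rides' holds; incident report forms present → met
5. incidents reportable in the past year 1 ≤ 1 → met
6. ride-specific liability coverage $475,000 ≥ $425,000 → met
7. non-destructive testing 158 days ago vs limit 180 → met
8. third-party ride inspection 177 days ago vs limit 180 → met
Not met: 1, 3

1, 3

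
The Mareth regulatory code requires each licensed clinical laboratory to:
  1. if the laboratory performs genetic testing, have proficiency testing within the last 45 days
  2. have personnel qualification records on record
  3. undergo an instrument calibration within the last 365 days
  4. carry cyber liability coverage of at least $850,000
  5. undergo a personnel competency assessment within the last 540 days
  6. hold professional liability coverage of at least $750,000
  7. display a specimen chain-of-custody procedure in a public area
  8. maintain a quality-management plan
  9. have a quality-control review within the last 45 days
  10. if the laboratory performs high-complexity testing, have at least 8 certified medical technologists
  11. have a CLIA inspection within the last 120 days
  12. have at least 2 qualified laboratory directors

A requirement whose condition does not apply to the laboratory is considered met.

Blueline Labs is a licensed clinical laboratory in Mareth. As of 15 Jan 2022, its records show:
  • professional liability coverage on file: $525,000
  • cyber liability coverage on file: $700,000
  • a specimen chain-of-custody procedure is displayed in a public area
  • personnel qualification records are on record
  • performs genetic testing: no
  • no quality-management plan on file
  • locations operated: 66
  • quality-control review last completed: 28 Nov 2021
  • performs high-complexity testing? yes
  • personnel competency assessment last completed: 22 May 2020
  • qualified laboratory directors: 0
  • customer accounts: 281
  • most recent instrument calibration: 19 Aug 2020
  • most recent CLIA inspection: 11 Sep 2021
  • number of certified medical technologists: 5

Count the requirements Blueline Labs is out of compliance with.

1. condition 'performs genetic testing' does not hold → requirement n/a → met
2. personnel qualification records present → met
3. instrument calibration 514 days ago vs limit 365 → not met
4. cyber liability coverage $700,000 < $850,000 → not met
5. personnel competency assessment 603 days ago vs limit 540 → not met
6. professional liability coverage $525,000 < $750,000 → not met
7. specimen chain-of-custody procedure present → met
8. quality-management plan absent → not met
9. quality-control review 48 days ago vs limit 45 → not met
10. condition 'performs high-complexity testing' holds; certified medical technologists 5 < 8 → not met
11. CLIA inspection 126 days ago vs limit 120 → not met
12. qualified laboratory directors 0 < 2 → not met
Not met: 9 of 12

9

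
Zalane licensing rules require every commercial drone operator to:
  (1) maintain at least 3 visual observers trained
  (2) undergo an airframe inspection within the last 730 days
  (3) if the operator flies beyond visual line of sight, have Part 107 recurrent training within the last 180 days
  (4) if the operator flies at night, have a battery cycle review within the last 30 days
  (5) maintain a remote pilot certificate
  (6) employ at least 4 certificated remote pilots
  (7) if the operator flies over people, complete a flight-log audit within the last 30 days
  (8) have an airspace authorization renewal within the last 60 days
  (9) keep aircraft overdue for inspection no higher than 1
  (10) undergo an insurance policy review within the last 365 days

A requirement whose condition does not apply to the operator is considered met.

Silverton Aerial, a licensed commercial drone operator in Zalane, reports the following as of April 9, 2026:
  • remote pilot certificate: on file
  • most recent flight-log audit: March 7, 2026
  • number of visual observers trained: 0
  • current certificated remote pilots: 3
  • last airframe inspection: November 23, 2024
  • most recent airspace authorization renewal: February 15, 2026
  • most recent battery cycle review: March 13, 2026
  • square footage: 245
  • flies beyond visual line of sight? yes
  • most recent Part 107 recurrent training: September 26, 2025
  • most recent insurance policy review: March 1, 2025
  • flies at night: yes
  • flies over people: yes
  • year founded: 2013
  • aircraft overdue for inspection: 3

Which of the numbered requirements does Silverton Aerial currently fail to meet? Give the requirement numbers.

1. visual observers trained 0 < 3 → not met
2. airframe inspection 502 days ago vs limit 730 → met
3. condition 'flies beyond visual line of sight' holds; Part 107 recurrent training 195 days ago vs limit 180 → not met
4. condition 'flies at night' holds; battery cycle review 27 days ago vs limit 30 → met
5. remote pilot certificate present → met
6. certificated remote pilots 3 < 4 → not met
7. condition 'flies over people' holds; flight-log audit 33 days ago vs limit 30 → not met
8. airspace authorization renewal 53 days ago vs limit 60 → met
9. aircraft overdue for inspection 3 > 1 → not met
10. insurance policy review 404 days ago vs limit 365 → not met
Not met: 1, 3, 6, 7, 9, 10

1, 3, 6, 7, 9, 10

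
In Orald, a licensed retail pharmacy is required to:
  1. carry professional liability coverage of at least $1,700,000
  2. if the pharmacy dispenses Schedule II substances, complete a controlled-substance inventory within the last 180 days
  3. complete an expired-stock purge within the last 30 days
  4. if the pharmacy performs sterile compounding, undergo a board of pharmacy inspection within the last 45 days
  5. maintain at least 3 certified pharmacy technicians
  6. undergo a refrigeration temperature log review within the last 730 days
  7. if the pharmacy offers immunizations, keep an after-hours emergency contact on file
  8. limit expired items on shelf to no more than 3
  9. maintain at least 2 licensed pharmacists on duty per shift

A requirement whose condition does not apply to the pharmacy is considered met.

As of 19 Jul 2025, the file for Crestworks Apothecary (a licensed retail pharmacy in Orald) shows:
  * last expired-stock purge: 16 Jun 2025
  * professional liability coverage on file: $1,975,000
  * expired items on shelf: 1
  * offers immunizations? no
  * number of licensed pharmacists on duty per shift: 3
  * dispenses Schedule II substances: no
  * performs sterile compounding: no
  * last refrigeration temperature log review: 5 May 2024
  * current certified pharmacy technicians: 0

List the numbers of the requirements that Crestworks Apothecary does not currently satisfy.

1. professional liability coverage $1,975,000 ≥ $1,700,000 → met
2. condition 'dispenses Schedule II substances' does not hold → requirement n/a → met
3. expired-stock purge 33 days ago vs limit 30 → not met
4. condition 'performs sterile compounding' does not hold → requirement n/a → met
5. certified pharmacy technicians 0 < 3 → not met
6. refrigeration temperature log review 440 days ago vs limit 730 → met
7. condition 'offers immunizations' does not hold → requirement n/a → met
8. expired items on shelf 1 ≤ 3 → met
9. licensed pharmacists on duty per shift 3 ≥ 2 → met
Not met: 3, 5

3, 5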